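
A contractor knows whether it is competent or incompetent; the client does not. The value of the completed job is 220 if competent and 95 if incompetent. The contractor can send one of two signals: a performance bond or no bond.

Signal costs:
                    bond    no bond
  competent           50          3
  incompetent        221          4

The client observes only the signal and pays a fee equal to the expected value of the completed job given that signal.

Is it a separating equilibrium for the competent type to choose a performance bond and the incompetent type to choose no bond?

Yes

If types separate, bond earns payment 220 and no bond earns 95.
Competent: bond gives 220 − 50 = 170; no bond gives 95 − 3 = 92. No deviation. ✓
Incompetent: no bond gives 95 − 4 = 91; bond gives 220 − 221 = -1. No deviation. ✓
Both incentive constraints hold.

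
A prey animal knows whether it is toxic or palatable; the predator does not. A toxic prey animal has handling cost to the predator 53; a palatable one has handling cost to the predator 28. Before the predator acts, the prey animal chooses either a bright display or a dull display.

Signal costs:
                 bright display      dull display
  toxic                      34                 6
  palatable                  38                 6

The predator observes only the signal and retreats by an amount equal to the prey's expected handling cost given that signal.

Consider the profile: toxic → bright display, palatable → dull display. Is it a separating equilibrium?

If types separate, bright display earns payment 53 and dull display earns 28.
Toxic: bright display gives 53 − 34 = 19; dull display gives 28 − 6 = 22. Would deviate. ✗
Palatable: dull display gives 28 − 6 = 22; bright display gives 53 − 38 = 15. No deviation. ✓

No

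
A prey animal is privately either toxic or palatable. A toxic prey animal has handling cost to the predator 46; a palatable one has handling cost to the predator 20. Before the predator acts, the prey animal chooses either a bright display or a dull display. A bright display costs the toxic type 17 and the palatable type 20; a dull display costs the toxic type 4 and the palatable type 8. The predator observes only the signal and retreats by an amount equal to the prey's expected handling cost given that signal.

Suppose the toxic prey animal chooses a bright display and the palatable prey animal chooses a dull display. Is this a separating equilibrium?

No

If types separate, bright display earns payment 46 and dull display earns 20.
Toxic: bright display gives 46 − 17 = 29; dull display gives 20 − 4 = 16. No deviation. ✓
Palatable: dull display gives 20 − 8 = 12; bright display gives 46 − 20 = 26. Would deviate. ✗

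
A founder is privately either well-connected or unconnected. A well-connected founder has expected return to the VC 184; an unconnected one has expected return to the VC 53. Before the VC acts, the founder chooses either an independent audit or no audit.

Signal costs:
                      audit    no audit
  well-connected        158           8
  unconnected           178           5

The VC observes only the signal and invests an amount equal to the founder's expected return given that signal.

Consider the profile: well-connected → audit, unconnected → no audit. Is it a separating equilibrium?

No

If types separate, audit earns payment 184 and no audit earns 53.
Well-connected: audit gives 184 − 158 = 26; no audit gives 53 − 8 = 45. Would deviate. ✗
Unconnected: no audit gives 53 − 5 = 48; audit gives 184 − 178 = 6. No deviation. ✓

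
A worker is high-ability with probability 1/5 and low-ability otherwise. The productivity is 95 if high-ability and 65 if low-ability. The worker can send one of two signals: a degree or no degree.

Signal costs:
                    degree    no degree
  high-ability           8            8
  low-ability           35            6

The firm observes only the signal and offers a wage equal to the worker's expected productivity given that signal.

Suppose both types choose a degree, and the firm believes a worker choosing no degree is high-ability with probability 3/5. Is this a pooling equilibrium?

No

At the pooled signal (degree) the firm holds the prior 1/5 and pays 1/5·95 + 4/5·65 = 71. Off-path (no degree) belief 3/5 gives 3/5·95 + 2/5·65 = 83.
High-ability: degree gives 71 − 8 = 63; no degree gives 83 − 8 = 75. Deviates. ✗
Low-ability: degree gives 71 − 35 = 36; no degree gives 83 − 6 = 77. Deviates. ✗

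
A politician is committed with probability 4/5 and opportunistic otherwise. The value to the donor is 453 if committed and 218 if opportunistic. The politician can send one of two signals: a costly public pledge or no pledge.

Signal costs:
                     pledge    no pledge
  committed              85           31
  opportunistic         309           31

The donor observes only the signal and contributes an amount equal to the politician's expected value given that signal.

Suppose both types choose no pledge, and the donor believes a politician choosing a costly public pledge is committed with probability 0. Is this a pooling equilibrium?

On the equilibrium path (no pledge) the donor holds the prior 4/5 and pays 4/5·453 + 1/5·218 = 406. Off-path (pledge) belief 0 gives 0·453 + 1·218 = 218.
Committed: no pledge gives 406 − 31 = 375; pledge gives 218 − 85 = 133. Stays. ✓
Opportunistic: no pledge gives 406 − 31 = 375; pledge gives 218 − 309 = -91. Stays. ✓
Beliefs are Bayes-consistent on-path and both types best-respond.

Yes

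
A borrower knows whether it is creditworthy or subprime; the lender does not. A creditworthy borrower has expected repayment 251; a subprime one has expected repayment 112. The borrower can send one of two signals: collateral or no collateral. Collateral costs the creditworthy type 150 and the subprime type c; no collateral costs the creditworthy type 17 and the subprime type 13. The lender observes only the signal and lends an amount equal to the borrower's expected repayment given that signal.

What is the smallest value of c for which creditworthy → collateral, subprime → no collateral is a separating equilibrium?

Under separation: collateral → creditworthy (pays 251); no collateral → subprime (pays 112).
Creditworthy: 251 − 150 = 101 ≥ 112 − 17 = 95. Holds regardless of c. ✓
Subprime: 112 − 13 ≥ 251 − c, so c ≥ 251 − 99 = 152.

152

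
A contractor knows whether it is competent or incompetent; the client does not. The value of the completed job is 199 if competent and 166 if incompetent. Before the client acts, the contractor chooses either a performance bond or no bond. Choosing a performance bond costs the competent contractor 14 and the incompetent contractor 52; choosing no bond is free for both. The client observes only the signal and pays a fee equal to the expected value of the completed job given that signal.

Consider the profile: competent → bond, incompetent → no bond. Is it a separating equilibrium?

If types separate, bond earns payment 199 and no bond earns 166.
Competent: bond gives 199 − 14 = 185; no bond gives 166 − 0 = 166. No deviation. ✓
Incompetent: no bond gives 166 − 0 = 166; bond gives 199 − 52 = 147. No deviation. ✓
Neither type gains from mimicking the other.

Yes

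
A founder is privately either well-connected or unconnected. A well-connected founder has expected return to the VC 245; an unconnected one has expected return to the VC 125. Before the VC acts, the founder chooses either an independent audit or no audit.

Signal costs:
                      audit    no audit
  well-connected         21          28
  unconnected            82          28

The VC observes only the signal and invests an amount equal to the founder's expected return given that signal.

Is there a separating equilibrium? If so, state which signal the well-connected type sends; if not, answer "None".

Try well-connected → audit, unconnected → no audit:
  Under separation the VC infers type exactly: audit → well-connected (pays 245), no audit → unconnected (pays 125).
  Well-connected: audit gives 245 − 21 = 224; no audit gives 125 − 28 = 97. No deviation. ✓
  Unconnected: no audit gives 125 − 28 = 97; audit gives 245 − 82 = 163. Would deviate. ✗
Try well-connected → no audit, unconnected → audit:
  Under separation the VC infers type exactly: no audit → well-connected (pays 245), audit → unconnected (pays 125).
  Well-connected: no audit gives 245 − 28 = 217; audit gives 125 − 21 = 104. No deviation. ✓
  Unconnected: audit gives 125 − 82 = 43; no audit gives 245 − 28 = 217. Would deviate. ✗
Neither assignment is incentive-compatible.

None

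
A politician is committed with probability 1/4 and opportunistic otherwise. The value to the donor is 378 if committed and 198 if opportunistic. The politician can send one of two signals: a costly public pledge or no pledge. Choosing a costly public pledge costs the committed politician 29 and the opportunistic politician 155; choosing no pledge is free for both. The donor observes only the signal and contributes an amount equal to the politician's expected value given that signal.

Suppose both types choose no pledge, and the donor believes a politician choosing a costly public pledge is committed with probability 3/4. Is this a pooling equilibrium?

No

At the pooled signal (no pledge) the donor holds the prior 1/4 and pays 1/4·378 + 3/4·198 = 243. Off-path (pledge) belief 3/4 gives 3/4·378 + 1/4·198 = 333.
Committed: no pledge gives 243 − 0 = 243; pledge gives 333 − 29 = 304. Deviates. ✗
Opportunistic: no pledge gives 243 − 0 = 243; pledge gives 333 − 155 = 178. Stays. ✓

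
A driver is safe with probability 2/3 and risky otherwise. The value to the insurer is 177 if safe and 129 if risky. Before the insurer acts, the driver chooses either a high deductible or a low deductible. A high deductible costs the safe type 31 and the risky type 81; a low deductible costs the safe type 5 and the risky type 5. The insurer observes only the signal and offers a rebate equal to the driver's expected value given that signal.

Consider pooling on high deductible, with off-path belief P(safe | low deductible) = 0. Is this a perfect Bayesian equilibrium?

No

At the pooled signal (high deductible) the insurer holds the prior 2/3 and pays 2/3·177 + 1/3·129 = 161. Off-path (low deductible) belief 0 gives 0·177 + 1·129 = 129.
Safe: high deductible gives 161 − 31 = 130; low deductible gives 129 − 5 = 124. Stays. ✓
Risky: high deductible gives 161 − 81 = 80; low deductible gives 129 − 5 = 124. Deviates. ✗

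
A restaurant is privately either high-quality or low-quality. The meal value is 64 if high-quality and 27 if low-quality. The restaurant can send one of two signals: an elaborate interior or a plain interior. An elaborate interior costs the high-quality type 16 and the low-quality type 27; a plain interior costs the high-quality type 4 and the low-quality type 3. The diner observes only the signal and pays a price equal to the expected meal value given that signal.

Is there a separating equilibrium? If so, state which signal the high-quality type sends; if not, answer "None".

None

Try high-quality → elaborate interior, low-quality → plain interior:
  Under separation the diner infers type exactly: elaborate interior → high-quality (pays 64), plain interior → low-quality (pays 27).
  High-quality: elaborate interior gives 64 − 16 = 48; plain interior gives 27 − 4 = 23. No deviation. ✓
  Low-quality: plain interior gives 27 − 3 = 24; elaborate interior gives 64 − 27 = 37. Would deviate. ✗
Try high-quality → plain interior, low-quality → elaborate interior:
  Under separation the diner infers type exactly: plain interior → high-quality (pays 64), elaborate interior → low-quality (pays 27).
  High-quality: plain interior gives 64 − 4 = 60; elaborate interior gives 27 − 16 = 11. No deviation. ✓
  Low-quality: elaborate interior gives 27 − 27 = 0; plain interior gives 64 − 3 = 61. Would deviate. ✗
Neither assignment is incentive-compatible.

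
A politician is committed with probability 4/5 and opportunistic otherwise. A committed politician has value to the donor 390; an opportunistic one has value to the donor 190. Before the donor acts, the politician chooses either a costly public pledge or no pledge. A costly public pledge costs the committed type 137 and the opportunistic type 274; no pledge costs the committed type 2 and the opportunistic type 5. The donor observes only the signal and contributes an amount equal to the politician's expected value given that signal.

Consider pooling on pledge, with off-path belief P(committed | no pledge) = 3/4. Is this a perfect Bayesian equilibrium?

No

At the pooled signal (pledge) the donor holds the prior 4/5 and pays 4/5·390 + 1/5·190 = 350. Off-path (no pledge) belief 3/4 gives 3/4·390 + 1/4·190 = 340.
Committed: pledge gives 350 − 137 = 213; no pledge gives 340 − 2 = 338. Deviates. ✗
Opportunistic: pledge gives 350 − 274 = 76; no pledge gives 340 − 5 = 335. Deviates. ✗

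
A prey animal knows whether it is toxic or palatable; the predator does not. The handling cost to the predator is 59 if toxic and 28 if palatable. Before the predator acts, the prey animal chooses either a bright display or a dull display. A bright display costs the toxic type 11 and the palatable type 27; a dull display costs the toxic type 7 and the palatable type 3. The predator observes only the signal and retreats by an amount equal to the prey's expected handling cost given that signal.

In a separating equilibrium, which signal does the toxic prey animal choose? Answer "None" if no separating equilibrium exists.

None

Try toxic → bright display, palatable → dull display:
  If types separate, bright display earns payment 59 and dull display earns 28.
  Toxic: bright display gives 59 − 11 = 48; dull display gives 28 − 7 = 21. No deviation. ✓
  Palatable: dull display gives 28 − 3 = 25; bright display gives 59 − 27 = 32. Would deviate. ✗
Try toxic → dull display, palatable → bright display:
  If types separate, dull display earns payment 59 and bright display earns 28.
  Toxic: dull display gives 59 − 7 = 52; bright display gives 28 − 11 = 17. No deviation. ✓
  Palatable: bright display gives 28 − 27 = 1; dull display gives 59 − 3 = 56. Would deviate. ✗
Neither assignment is incentive-compatible.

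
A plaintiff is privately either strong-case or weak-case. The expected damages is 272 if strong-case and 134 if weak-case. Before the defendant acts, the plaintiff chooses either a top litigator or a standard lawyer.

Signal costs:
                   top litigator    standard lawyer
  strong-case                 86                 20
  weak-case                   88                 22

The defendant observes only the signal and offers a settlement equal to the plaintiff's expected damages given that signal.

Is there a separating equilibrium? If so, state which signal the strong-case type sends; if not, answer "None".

Try strong-case → top litigator, weak-case → standard lawyer:
  Under separation the defendant infers type exactly: top litigator → strong-case (pays 272), standard lawyer → weak-case (pays 134).
  Strong-case: top litigator gives 272 − 86 = 186; standard lawyer gives 134 − 20 = 114. No deviation. ✓
  Weak-case: standard lawyer gives 134 − 22 = 112; top litigator gives 272 − 88 = 184. Would deviate. ✗
Try strong-case → standard lawyer, weak-case → top litigator:
  Under separation the defendant infers type exactly: standard lawyer → strong-case (pays 272), top litigator → weak-case (pays 134).
  Strong-case: standard lawyer gives 272 − 20 = 252; top litigator gives 134 − 86 = 48. No deviation. ✓
  Weak-case: top litigator gives 134 − 88 = 46; standard lawyer gives 272 − 22 = 250. Would deviate. ✗
Neither assignment is incentive-compatible.

None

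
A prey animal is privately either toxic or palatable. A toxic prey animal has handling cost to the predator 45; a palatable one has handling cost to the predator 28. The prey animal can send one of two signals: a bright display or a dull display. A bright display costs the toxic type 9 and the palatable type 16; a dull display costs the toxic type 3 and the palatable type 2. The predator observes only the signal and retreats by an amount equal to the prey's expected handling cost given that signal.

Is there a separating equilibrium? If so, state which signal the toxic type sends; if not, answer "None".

None

Try toxic → bright display, palatable → dull display:
  Under separation the predator infers type exactly: bright display → toxic (pays 45), dull display → palatable (pays 28).
  Toxic: bright display gives 45 − 9 = 36; dull display gives 28 − 3 = 25. No deviation. ✓
  Palatable: dull display gives 28 − 2 = 26; bright display gives 45 − 16 = 29. Would deviate. ✗
Try toxic → dull display, palatable → bright display:
  Under separation the predator infers type exactly: dull display → toxic (pays 45), bright display → palatable (pays 28).
  Toxic: dull display gives 45 − 3 = 42; bright display gives 28 − 9 = 19. No deviation. ✓
  Palatable: bright display gives 28 − 16 = 12; dull display gives 45 − 2 = 43. Would deviate. ✗
Neither assignment is incentive-compatible.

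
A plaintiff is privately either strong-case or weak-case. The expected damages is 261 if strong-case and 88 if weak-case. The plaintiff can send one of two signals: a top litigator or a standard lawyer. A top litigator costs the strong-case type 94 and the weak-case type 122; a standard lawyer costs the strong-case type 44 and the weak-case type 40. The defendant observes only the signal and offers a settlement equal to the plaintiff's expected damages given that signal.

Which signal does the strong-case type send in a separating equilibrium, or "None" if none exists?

Try strong-case → top litigator, weak-case → standard lawyer:
  If types separate, top litigator earns payment 261 and standard lawyer earns 88.
  Strong-case: top litigator gives 261 − 94 = 167; standard lawyer gives 88 − 44 = 44. No deviation. ✓
  Weak-case: standard lawyer gives 88 − 40 = 48; top litigator gives 261 − 122 = 139. Would deviate. ✗
Try strong-case → standard lawyer, weak-case → top litigator:
  If types separate, standard lawyer earns payment 261 and top litigator earns 88.
  Strong-case: standard lawyer gives 261 − 44 = 217; top litigator gives 88 − 94 = -6. No deviation. ✓
  Weak-case: top litigator gives 88 − 122 = -34; standard lawyer gives 261 − 40 = 221. Would deviate. ✗
Neither assignment is incentive-compatible.

None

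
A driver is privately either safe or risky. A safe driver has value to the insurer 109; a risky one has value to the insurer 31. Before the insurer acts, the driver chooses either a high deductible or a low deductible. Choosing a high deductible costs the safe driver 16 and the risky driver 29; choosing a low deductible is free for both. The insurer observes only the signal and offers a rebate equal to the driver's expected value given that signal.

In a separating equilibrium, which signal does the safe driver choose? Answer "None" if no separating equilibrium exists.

None

Try safe → high deductible, risky → low deductible:
  Under separation the insurer infers type exactly: high deductible → safe (pays 109), low deductible → risky (pays 31).
  Safe: high deductible gives 109 − 16 = 93; low deductible gives 31 − 0 = 31. No deviation. ✓
  Risky: low deductible gives 31 − 0 = 31; high deductible gives 109 − 29 = 80. Would deviate. ✗
Try safe → low deductible, risky → high deductible:
  Under separation the insurer infers type exactly: low deductible → safe (pays 109), high deductible → risky (pays 31).
  Safe: low deductible gives 109 − 0 = 109; high deductible gives 31 − 16 = 15. No deviation. ✓
  Risky: high deductible gives 31 − 29 = 2; low deductible gives 109 − 0 = 109. Would deviate. ✗
Neither assignment is incentive-compatible.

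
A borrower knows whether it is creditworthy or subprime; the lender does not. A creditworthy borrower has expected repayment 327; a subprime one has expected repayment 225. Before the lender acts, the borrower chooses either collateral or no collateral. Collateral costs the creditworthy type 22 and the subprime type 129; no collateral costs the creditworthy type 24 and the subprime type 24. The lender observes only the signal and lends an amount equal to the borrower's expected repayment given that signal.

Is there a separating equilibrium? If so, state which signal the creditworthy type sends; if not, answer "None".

collateral

Try creditworthy → collateral, subprime → no collateral:
  Under separation the lender infers type exactly: collateral → creditworthy (pays 327), no collateral → subprime (pays 225).
  Creditworthy: collateral gives 327 − 22 = 305; no collateral gives 225 − 24 = 201. No deviation. ✓
  Subprime: no collateral gives 225 − 24 = 201; collateral gives 327 − 129 = 198. No deviation. ✓
Both hold — the creditworthy type sends collateral.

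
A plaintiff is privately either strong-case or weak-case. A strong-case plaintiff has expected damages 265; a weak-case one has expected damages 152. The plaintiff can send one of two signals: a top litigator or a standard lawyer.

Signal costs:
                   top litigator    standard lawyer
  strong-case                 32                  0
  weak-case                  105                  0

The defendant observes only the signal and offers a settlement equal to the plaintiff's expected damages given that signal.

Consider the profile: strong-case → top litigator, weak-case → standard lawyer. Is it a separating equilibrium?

Under separation the defendant infers type exactly: top litigator → strong-case (pays 265), standard lawyer → weak-case (pays 152).
Strong-case: top litigator gives 265 − 32 = 233; standard lawyer gives 152 − 0 = 152. No deviation. ✓
Weak-case: standard lawyer gives 152 − 0 = 152; top litigator gives 265 − 105 = 160. Would deviate. ✗

No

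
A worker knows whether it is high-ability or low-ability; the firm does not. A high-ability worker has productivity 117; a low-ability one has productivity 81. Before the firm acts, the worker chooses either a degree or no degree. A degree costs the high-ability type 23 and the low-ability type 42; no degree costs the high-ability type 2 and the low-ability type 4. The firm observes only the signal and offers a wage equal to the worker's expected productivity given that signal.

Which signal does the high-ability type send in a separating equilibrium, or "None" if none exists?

Try high-ability → degree, low-ability → no degree:
  Under separation the firm infers type exactly: degree → high-ability (pays 117), no degree → low-ability (pays 81).
  High-ability: degree gives 117 − 23 = 94; no degree gives 81 − 2 = 79. No deviation. ✓
  Low-ability: no degree gives 81 − 4 = 77; degree gives 117 − 42 = 75. No deviation. ✓
Both hold — the high-ability type sends degree.

degree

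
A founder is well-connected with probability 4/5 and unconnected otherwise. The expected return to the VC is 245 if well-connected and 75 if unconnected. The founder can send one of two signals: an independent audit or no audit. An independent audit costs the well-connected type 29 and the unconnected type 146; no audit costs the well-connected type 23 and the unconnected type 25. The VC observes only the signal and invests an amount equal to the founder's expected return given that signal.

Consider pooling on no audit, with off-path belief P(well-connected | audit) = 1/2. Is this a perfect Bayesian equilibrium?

At the pooled signal (no audit) the VC holds the prior 4/5 and pays 4/5·245 + 1/5·75 = 211. Off-path (audit) belief 1/2 gives 1/2·245 + 1/2·75 = 160.
Well-connected: no audit gives 211 − 23 = 188; audit gives 160 − 29 = 131. Stays. ✓
Unconnected: no audit gives 211 − 25 = 186; audit gives 160 − 146 = 14. Stays. ✓

Yes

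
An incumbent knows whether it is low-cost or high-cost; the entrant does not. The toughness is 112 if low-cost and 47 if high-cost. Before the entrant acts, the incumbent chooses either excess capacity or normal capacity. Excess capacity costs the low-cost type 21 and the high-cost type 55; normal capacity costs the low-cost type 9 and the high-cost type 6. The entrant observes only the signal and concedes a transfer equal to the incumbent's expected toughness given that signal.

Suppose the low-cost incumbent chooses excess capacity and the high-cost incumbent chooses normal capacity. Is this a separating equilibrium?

Under separation the entrant infers type exactly: excess capacity → low-cost (pays 112), normal capacity → high-cost (pays 47).
Low-cost: excess capacity gives 112 − 21 = 91; normal capacity gives 47 − 9 = 38. No deviation. ✓
High-cost: normal capacity gives 47 − 6 = 41; excess capacity gives 112 − 55 = 57. Would deviate. ✗

No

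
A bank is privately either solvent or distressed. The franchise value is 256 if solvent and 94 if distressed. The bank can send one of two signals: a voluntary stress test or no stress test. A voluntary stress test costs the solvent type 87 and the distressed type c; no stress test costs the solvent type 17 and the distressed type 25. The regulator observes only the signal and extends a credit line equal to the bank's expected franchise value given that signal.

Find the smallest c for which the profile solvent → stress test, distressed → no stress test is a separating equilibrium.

187

Under separation: stress test → solvent (pays 256); no stress test → distressed (pays 94).
Solvent: 256 − 87 = 169 ≥ 94 − 17 = 77. Holds regardless of c. ✓
Distressed: 94 − 25 ≥ 256 − c, so c ≥ 256 − 69 = 187.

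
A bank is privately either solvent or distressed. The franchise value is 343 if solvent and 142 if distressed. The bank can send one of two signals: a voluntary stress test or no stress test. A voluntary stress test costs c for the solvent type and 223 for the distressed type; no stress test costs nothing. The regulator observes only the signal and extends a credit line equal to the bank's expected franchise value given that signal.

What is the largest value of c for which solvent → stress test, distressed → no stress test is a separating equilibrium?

Under separation: stress test → solvent (pays 343); no stress test → distressed (pays 142).
Distressed: 142 − 0 = 142 ≥ 343 − 223 = 120. Holds regardless of c. ✓
Solvent: 343 − c ≥ 142 − 0, so c ≤ 343 − 142 = 201.

201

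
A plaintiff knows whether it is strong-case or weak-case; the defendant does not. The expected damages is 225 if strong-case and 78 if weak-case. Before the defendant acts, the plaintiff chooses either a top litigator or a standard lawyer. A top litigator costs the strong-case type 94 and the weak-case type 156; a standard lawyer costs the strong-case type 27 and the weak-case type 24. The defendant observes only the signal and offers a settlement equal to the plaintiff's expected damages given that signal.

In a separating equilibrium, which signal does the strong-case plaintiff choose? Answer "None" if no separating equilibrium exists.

None

Try strong-case → top litigator, weak-case → standard lawyer:
  If types separate, top litigator earns payment 225 and standard lawyer earns 78.
  Strong-case: top litigator gives 225 − 94 = 131; standard lawyer gives 78 − 27 = 51. No deviation. ✓
  Weak-case: standard lawyer gives 78 − 24 = 54; top litigator gives 225 − 156 = 69. Would deviate. ✗
Try strong-case → standard lawyer, weak-case → top litigator:
  If types separate, standard lawyer earns payment 225 and top litigator earns 78.
  Strong-case: standard lawyer gives 225 − 27 = 198; top litigator gives 78 − 94 = -16. No deviation. ✓
  Weak-case: top litigator gives 78 − 156 = -78; standard lawyer gives 225 − 24 = 201. Would deviate. ✗
Neither assignment is incentive-compatible.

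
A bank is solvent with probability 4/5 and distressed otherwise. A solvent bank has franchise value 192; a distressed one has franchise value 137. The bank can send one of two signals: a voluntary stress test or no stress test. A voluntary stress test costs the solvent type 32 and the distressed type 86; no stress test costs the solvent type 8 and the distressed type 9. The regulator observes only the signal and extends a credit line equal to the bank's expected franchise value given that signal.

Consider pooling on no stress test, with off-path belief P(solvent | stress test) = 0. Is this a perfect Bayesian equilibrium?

Yes

At the pooled signal (no stress test) the regulator holds the prior 4/5 and pays 4/5·192 + 1/5·137 = 181. Off-path (stress test) belief 0 gives 0·192 + 1·137 = 137.
Solvent: no stress test gives 181 − 8 = 173; stress test gives 137 − 32 = 105. Stays. ✓
Distressed: no stress test gives 181 − 9 = 172; stress test gives 137 − 86 = 51. Stays. ✓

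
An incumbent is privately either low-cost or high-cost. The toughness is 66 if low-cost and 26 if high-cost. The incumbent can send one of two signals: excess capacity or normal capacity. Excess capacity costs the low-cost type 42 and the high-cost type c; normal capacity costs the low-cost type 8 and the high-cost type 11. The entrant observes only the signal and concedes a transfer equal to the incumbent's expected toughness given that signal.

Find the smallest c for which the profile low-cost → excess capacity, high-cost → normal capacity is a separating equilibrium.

51

Under separation: excess capacity → low-cost (pays 66); normal capacity → high-cost (pays 26).
Low-cost: 66 − 42 = 24 ≥ 26 − 8 = 18. Holds regardless of c. ✓
High-cost: 26 − 11 ≥ 66 − c, so c ≥ 66 − 15 = 51.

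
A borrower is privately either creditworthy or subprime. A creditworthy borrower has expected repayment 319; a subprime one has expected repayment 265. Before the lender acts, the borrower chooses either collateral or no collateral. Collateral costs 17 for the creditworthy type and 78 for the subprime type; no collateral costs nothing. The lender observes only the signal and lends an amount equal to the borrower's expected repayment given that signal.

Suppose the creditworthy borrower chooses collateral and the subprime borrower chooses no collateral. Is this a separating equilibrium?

Yes

If types separate, collateral earns payment 319 and no collateral earns 265.
Creditworthy: collateral gives 319 − 17 = 302; no collateral gives 265 − 0 = 265. No deviation. ✓
Subprime: no collateral gives 265 − 0 = 265; collateral gives 319 − 78 = 241. No deviation. ✓
Neither type gains from mimicking the other.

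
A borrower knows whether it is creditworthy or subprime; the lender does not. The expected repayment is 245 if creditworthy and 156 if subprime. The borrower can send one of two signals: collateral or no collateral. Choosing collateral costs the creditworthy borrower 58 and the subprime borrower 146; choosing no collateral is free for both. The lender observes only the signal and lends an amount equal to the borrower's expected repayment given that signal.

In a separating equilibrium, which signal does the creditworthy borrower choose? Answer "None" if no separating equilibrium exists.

collateral

Try creditworthy → collateral, subprime → no collateral:
  If types separate, collateral earns payment 245 and no collateral earns 156.
  Creditworthy: collateral gives 245 − 58 = 187; no collateral gives 156 − 0 = 156. No deviation. ✓
  Subprime: no collateral gives 156 − 0 = 156; collateral gives 245 − 146 = 99. No deviation. ✓
Both hold — the creditworthy type sends collateral.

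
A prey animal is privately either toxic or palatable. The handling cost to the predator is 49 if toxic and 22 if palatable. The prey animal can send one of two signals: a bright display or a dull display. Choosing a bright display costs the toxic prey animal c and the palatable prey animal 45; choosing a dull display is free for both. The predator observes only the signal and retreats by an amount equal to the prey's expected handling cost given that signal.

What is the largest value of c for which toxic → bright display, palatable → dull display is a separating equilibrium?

27

Under separation: bright display → toxic (pays 49); dull display → palatable (pays 22).
Palatable: 22 − 0 = 22 ≥ 49 − 45 = 4. Holds regardless of c. ✓
Toxic: 49 − c ≥ 22 − 0, so c ≤ 49 − 22 = 27.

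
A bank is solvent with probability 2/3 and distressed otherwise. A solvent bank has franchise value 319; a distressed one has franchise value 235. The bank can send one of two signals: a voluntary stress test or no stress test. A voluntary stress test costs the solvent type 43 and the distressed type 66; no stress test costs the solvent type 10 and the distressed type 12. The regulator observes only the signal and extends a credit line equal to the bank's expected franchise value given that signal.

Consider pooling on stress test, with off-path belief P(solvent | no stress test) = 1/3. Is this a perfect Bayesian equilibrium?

On the equilibrium path (stress test) the regulator holds the prior 2/3 and pays 2/3·319 + 1/3·235 = 291. Off-path (no stress test) belief 1/3 gives 1/3·319 + 2/3·235 = 263.
Solvent: stress test gives 291 − 43 = 248; no stress test gives 263 − 10 = 253. Deviates. ✗
Distressed: stress test gives 291 − 66 = 225; no stress test gives 263 − 12 = 251. Deviates. ✗

No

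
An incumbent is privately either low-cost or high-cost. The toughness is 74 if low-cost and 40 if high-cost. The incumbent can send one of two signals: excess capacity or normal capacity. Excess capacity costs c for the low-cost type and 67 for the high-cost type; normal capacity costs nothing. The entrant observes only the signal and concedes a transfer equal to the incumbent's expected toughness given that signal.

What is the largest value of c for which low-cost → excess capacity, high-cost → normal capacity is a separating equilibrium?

Under separation: excess capacity → low-cost (pays 74); normal capacity → high-cost (pays 40).
High-cost: 40 − 0 = 40 ≥ 74 − 67 = 7. Holds regardless of c. ✓
Low-cost: 74 − c ≥ 40 − 0, so c ≤ 74 − 40 = 34.

34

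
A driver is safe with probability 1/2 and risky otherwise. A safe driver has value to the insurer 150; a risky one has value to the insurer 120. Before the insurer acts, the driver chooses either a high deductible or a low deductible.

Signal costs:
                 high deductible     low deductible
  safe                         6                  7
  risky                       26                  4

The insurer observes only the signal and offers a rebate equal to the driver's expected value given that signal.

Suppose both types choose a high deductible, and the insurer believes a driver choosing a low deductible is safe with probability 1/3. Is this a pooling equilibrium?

On the equilibrium path (high deductible) the insurer holds the prior 1/2 and pays 1/2·150 + 1/2·120 = 135. Off-path (low deductible) belief 1/3 gives 1/3·150 + 2/3·120 = 130.
Safe: high deductible gives 135 − 6 = 129; low deductible gives 130 − 7 = 123. Stays. ✓
Risky: high deductible gives 135 − 26 = 109; low deductible gives 130 − 4 = 126. Deviates. ✗

No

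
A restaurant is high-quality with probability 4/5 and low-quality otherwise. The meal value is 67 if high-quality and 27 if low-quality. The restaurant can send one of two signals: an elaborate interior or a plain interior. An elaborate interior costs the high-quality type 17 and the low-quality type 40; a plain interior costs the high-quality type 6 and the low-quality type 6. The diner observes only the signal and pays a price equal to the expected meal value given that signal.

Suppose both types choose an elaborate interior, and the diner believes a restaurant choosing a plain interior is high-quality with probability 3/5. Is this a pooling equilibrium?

On the equilibrium path (elaborate interior) the diner holds the prior 4/5 and pays 4/5·67 + 1/5·27 = 59. Off-path (plain interior) belief 3/5 gives 3/5·67 + 2/5·27 = 51.
High-quality: elaborate interior gives 59 − 17 = 42; plain interior gives 51 − 6 = 45. Deviates. ✗
Low-quality: elaborate interior gives 59 − 40 = 19; plain interior gives 51 − 6 = 45. Deviates. ✗

No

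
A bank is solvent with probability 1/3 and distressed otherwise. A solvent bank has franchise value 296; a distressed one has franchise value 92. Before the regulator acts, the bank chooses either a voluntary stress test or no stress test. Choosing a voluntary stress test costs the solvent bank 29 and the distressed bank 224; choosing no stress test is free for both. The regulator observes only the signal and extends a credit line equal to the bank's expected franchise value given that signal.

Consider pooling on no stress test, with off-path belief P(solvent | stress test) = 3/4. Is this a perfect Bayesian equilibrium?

No

On the equilibrium path (no stress test) the regulator holds the prior 1/3 and pays 1/3·296 + 2/3·92 = 160. Off-path (stress test) belief 3/4 gives 3/4·296 + 1/4·92 = 245.
Solvent: no stress test gives 160 − 0 = 160; stress test gives 245 − 29 = 216. Deviates. ✗
Distressed: no stress test gives 160 − 0 = 160; stress test gives 245 − 224 = 21. Stays. ✓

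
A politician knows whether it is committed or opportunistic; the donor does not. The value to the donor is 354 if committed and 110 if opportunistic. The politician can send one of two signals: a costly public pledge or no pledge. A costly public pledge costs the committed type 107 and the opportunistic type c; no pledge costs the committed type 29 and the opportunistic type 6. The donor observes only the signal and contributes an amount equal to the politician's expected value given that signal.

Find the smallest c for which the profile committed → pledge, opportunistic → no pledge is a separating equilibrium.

Under separation: pledge → committed (pays 354); no pledge → opportunistic (pays 110).
Committed: 354 − 107 = 247 ≥ 110 − 29 = 81. Holds regardless of c. ✓
Opportunistic: 110 − 6 ≥ 354 − c, so c ≥ 354 − 104 = 250.

250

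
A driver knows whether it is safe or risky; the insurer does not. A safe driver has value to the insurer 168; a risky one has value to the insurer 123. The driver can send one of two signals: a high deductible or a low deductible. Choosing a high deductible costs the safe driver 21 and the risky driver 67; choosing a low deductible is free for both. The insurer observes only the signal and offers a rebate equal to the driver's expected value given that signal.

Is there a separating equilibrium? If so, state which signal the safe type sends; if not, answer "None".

high deductible

Try safe → high deductible, risky → low deductible:
  If types separate, high deductible earns payment 168 and low deductible earns 123.
  Safe: high deductible gives 168 − 21 = 147; low deductible gives 123 − 0 = 123. No deviation. ✓
  Risky: low deductible gives 123 − 0 = 123; high deductible gives 168 − 67 = 101. No deviation. ✓
Both hold — the safe type sends high deductible.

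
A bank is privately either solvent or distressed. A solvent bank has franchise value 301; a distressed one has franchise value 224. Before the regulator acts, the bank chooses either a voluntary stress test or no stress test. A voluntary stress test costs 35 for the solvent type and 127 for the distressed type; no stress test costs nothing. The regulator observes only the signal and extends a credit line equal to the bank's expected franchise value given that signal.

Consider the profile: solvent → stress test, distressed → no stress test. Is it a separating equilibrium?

Yes

Under separation the regulator infers type exactly: stress test → solvent (pays 301), no stress test → distressed (pays 224).
Solvent: stress test gives 301 − 35 = 266; no stress test gives 224 − 0 = 224. No deviation. ✓
Distressed: no stress test gives 224 − 0 = 224; stress test gives 301 − 127 = 174. No deviation. ✓
Neither type gains from mimicking the other.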